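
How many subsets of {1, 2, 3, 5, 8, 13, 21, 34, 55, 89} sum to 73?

Each representation comes from the Zeckendorf form by replacing some F_k with F_{k−1} + F_{k−2} where possible.
73 = 55+13+5 = 55+13+3+2 = 34+21+13+5 = 55+8+5+3+2 = … (2 more), for 6 in all.

6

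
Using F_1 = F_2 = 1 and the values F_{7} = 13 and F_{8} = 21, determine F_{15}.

By F_{2k+1} = F_k² + F_{k+1}²: F_{15} = 13² + 21² = 169 + 441 = 610.

610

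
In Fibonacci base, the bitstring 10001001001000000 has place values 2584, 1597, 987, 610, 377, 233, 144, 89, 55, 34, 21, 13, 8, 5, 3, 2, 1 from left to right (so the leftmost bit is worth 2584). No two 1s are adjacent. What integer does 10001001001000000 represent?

Summing the place values of the 1 bits: 2584 + 377 + 89 + 21 = 3071.

3071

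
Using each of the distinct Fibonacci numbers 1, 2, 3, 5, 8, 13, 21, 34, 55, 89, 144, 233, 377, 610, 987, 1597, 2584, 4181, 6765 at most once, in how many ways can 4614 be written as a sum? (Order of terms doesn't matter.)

4614 = 4181+377+55+1 = 4181+377+34+21+1 = 4181+233+144+55+1 = 2584+1597+377+55+1 = 4181+377+34+13+8+1 = … (28 more), for 33 in all.

33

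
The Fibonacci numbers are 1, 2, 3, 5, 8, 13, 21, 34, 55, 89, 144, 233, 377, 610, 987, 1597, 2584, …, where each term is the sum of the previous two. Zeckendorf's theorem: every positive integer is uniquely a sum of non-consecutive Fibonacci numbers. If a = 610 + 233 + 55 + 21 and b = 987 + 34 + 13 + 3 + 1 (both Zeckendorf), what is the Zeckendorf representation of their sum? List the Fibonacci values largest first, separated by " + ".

The two numbers are 919 and 1038, so their sum is 1957.
Repeatedly subtract the largest Fibonacci number that fits:
1957: greatest Fibonacci not exceeding it is 1597, leaving 360
360: greatest Fibonacci not exceeding it is 233, leaving 127
127: greatest Fibonacci not exceeding it is 89, leaving 38
38: greatest Fibonacci not exceeding it is 34, leaving 4
4: greatest Fibonacci not exceeding it is 3, leaving 1
1: greatest Fibonacci not exceeding it is 1, leaving 0

1597 + 233 + 89 + 34 + 3 + 1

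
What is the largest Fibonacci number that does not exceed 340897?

317811

317811 ≤ 340897 < 514229, so the largest Fibonacci number not exceeding 340897 is 317811.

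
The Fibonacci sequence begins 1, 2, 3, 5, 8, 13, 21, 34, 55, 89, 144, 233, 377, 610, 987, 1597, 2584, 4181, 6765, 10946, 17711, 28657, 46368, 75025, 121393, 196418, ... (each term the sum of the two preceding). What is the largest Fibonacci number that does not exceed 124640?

121393

121393 ≤ 124640 < 196418, so the largest Fibonacci number not exceeding 124640 is 121393.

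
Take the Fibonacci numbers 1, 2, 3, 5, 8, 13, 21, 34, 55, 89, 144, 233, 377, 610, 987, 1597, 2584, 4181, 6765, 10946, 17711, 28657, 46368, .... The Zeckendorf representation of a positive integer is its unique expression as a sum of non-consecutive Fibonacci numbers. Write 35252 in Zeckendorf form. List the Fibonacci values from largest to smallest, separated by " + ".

28657 + 4181 + 1597 + 610 + 144 + 55 + 8

Greedy algorithm:
28657 ≤ 35252 < 46368, so take 28657; remainder 6595
4181 ≤ 6595 < 6765, so take 4181; remainder 2414
1597 ≤ 2414 < 2584, so take 1597; remainder 817
610 ≤ 817 < 987, so take 610; remainder 207
144 ≤ 207 < 233, so take 144; remainder 63
55 ≤ 63 < 89, so take 55; remainder 8
8 ≤ 8 < 13, so take 8; remainder 0
So 35252 = 28657 + 4181 + 1597 + 610 + 144 + 55 + 8, with no two terms consecutive in the sequence.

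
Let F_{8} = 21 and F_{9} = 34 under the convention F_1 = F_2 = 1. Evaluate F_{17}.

1597

By F_{2k+1} = F_k² + F_{k+1}²: F_{17} = 21² + 34² = 441 + 1156 = 1597.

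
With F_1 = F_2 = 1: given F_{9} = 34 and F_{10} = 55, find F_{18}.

2584

By the doubling identity F_{2k} = F_k(2F_{k+1} − F_k): F_{18} = 34·(2·55 − 34) = 34·76 = 2584.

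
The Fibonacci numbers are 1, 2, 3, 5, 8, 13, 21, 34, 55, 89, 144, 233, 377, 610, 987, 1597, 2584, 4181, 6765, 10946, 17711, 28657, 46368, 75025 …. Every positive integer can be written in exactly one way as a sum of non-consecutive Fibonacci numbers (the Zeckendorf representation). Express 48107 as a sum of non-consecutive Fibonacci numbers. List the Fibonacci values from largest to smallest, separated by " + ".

46368 ≤ 48107 < 75025, so take 46368; remainder 1739
1597 ≤ 1739 < 2584, so take 1597; remainder 142
89 ≤ 142 < 144, so take 89; remainder 53
34 ≤ 53 < 55, so take 34; remainder 19
13 ≤ 19 < 21, so take 13; remainder 6
5 ≤ 6 < 8, so take 5; remainder 1
1 ≤ 1 < 2, so take 1; remainder 0
So 48107 = 46368 + 1597 + 89 + 34 + 13 + 5 + 1, with no two terms consecutive in the sequence.

46368 + 1597 + 89 + 34 + 13 + 5 + 1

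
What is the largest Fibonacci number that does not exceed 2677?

2584 ≤ 2677 < 4181, so the largest Fibonacci number not exceeding 2677 is 2584.

2584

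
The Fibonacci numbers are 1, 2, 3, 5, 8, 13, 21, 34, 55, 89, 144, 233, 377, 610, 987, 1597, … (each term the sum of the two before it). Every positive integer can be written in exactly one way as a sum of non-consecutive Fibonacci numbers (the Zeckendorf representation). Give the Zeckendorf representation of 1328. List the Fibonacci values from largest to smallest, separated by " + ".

987 + 233 + 89 + 13 + 5 + 1

Greedy algorithm:
largest Fibonacci ≤ 1328 is 987; 1328 − 987 = 341
largest Fibonacci ≤ 341 is 233; 341 − 233 = 108
largest Fibonacci ≤ 108 is 89; 108 − 89 = 19
largest Fibonacci ≤ 19 is 13; 19 − 13 = 6
largest Fibonacci ≤ 6 is 5; 6 − 5 = 1
largest Fibonacci ≤ 1 is 1; 1 − 1 = 0
So 1328 = 987 + 233 + 89 + 13 + 5 + 1, with no two terms consecutive in the sequence.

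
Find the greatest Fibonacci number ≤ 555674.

514229 ≤ 555674 < 832040, so the largest Fibonacci number not exceeding 555674 is 514229.

514229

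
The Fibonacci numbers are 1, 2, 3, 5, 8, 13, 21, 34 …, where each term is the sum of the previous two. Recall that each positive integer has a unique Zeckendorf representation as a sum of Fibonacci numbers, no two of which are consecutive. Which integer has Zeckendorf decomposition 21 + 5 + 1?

27

21 + 5 + 1 = 27.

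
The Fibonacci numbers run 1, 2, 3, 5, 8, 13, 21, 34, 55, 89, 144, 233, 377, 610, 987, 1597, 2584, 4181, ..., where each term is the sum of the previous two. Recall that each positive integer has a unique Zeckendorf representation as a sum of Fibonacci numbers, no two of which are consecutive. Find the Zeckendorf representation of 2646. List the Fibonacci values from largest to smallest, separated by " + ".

2584 + 55 + 5 + 2

Repeatedly subtract the largest Fibonacci number that fits:
take 2584 (≤ 2646); 2646 − 2584 = 62
take 55 (≤ 62); 62 − 55 = 7
take 5 (≤ 7); 7 − 5 = 2
take 2 (≤ 2); 2 − 2 = 0
So 2646 = 2584 + 55 + 5 + 2, with no two terms consecutive in the sequence.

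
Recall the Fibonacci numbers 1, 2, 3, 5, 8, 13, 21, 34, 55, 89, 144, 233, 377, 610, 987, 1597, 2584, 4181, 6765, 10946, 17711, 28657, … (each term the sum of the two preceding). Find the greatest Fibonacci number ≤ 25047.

17711 ≤ 25047 < 28657, so the largest Fibonacci number not exceeding 25047 is 17711.

17711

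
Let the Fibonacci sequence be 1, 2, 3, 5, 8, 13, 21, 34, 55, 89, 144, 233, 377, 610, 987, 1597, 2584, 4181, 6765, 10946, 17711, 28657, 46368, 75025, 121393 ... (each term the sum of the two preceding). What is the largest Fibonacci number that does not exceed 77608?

75025 ≤ 77608 < 121393, so the largest Fibonacci number not exceeding 77608 is 75025.

75025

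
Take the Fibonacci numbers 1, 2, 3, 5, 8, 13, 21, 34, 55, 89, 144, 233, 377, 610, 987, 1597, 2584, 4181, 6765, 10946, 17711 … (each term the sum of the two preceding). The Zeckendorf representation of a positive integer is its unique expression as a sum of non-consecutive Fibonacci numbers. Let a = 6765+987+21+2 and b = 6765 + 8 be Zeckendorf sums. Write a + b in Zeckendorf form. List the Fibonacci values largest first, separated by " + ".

10946 + 2584 + 987 + 21 + 8 + 2

The two numbers are 7775 and 6773, so their sum is 14548.
Repeatedly subtract the largest Fibonacci number that fits:
14548: greatest Fibonacci not exceeding it is 10946, leaving 3602
3602: greatest Fibonacci not exceeding it is 2584, leaving 1018
1018: greatest Fibonacci not exceeding it is 987, leaving 31
31: greatest Fibonacci not exceeding it is 21, leaving 10
10: greatest Fibonacci not exceeding it is 8, leaving 2
2: greatest Fibonacci not exceeding it is 2, leaving 0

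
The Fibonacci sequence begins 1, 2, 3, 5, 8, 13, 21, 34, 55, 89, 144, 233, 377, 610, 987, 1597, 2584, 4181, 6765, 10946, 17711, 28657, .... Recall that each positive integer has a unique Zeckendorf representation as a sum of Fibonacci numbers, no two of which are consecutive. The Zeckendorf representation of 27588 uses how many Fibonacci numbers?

7

17711 ≤ 27588 < 28657, so take 17711; remainder 9877
6765 ≤ 9877 < 10946, so take 6765; remainder 3112
2584 ≤ 3112 < 4181, so take 2584; remainder 528
377 ≤ 528 < 610, so take 377; remainder 151
144 ≤ 151 < 233, so take 144; remainder 7
5 ≤ 7 < 8, so take 5; remainder 2
2 ≤ 2 < 3, so take 2; remainder 0
27588 = 17711 + 6765 + 2584 + 377 + 144 + 5 + 2, which has 7 terms.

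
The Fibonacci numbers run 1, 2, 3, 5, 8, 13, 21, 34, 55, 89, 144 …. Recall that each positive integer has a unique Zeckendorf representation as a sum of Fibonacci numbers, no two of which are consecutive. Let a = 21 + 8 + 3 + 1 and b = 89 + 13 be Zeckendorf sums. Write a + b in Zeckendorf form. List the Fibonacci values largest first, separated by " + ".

The two numbers are 33 and 102, so their sum is 135.
89 ≤ 135 < 144, so take 89; remainder 46
34 ≤ 46 < 55, so take 34; remainder 12
8 ≤ 12 < 13, so take 8; remainder 4
3 ≤ 4 < 5, so take 3; remainder 1
1 ≤ 1 < 2, so take 1; remainder 0

89 + 34 + 8 + 3 + 1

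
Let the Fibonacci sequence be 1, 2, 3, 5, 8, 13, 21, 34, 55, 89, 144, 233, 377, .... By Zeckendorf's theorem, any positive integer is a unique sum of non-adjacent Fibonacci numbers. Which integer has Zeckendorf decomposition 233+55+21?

233+55+21 = 309.

309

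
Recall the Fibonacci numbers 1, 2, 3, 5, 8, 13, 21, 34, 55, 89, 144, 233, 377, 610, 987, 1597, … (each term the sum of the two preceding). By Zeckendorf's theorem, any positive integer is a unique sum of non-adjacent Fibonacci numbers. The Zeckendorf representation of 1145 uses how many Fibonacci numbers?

4

largest Fibonacci ≤ 1145 is 987; 1145 − 987 = 158
largest Fibonacci ≤ 158 is 144; 158 − 144 = 14
largest Fibonacci ≤ 14 is 13; 14 − 13 = 1
largest Fibonacci ≤ 1 is 1; 1 − 1 = 0
1145 = 987 + 144 + 13 + 1, which has 4 terms.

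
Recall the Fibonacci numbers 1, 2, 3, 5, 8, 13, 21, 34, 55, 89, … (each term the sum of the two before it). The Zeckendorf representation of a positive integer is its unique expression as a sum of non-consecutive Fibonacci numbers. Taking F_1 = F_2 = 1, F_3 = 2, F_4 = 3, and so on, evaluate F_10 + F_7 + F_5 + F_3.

F_10 + F_7 + F_5 + F_3 = 55 + 13 + 5 + 2 = 75.

75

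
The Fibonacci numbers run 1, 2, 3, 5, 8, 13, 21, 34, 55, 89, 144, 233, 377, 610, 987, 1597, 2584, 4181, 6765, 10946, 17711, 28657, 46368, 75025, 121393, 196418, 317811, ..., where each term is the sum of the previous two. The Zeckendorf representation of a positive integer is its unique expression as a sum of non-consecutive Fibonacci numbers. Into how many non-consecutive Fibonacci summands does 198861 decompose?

Greedily peel off the largest Fibonacci term at each step:
198861 − 196418 = 2443
2443 − 1597 = 846
846 − 610 = 236
236 − 233 = 3
3 − 3 = 0
198861 = 196418 + 1597 + 610 + 233 + 3, which has 5 terms.

5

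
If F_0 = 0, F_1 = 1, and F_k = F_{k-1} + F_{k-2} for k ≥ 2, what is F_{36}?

14930352

Iterating the recurrence up to F_{32} = 2178309 and F_{31} = 1346269:
F_{33} = F_{32} + F_{31} = 2178309 + 1346269 = 3524578
F_{34} = F_{33} + F_{32} = 3524578 + 2178309 = 5702887
F_{35} = F_{34} + F_{33} = 5702887 + 3524578 = 9227465
F_{36} = F_{35} + F_{34} = 9227465 + 5702887 = 14930352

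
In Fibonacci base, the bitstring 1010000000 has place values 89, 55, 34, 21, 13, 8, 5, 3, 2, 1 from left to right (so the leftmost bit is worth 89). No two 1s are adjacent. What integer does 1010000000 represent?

Summing the place values of the 1 bits: 89 + 34 = 123.

123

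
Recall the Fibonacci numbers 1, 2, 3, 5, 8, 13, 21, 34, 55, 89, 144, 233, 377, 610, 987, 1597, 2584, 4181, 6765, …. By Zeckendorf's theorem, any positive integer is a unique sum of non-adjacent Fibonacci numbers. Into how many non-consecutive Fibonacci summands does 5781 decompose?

3

Greedily peel off the largest Fibonacci term at each step:
5781 − 4181 = 1600
1600 − 1597 = 3
3 − 3 = 0
5781 = 4181 + 1597 + 3, which has 3 terms.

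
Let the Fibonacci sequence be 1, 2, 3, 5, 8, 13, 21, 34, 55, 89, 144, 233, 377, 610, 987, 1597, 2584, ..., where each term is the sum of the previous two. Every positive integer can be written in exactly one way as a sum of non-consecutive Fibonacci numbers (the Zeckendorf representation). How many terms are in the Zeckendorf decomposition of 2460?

Repeatedly subtract the largest Fibonacci number that fits:
subtract 1597 from 2460: 863 remains
subtract 610 from 863: 253 remains
subtract 233 from 253: 20 remains
subtract 13 from 20: 7 remains
subtract 5 from 7: 2 remains
subtract 2 from 2: 0 remains
2460 = 1597 + 610 + 233 + 13 + 5 + 2, which has 6 terms.

6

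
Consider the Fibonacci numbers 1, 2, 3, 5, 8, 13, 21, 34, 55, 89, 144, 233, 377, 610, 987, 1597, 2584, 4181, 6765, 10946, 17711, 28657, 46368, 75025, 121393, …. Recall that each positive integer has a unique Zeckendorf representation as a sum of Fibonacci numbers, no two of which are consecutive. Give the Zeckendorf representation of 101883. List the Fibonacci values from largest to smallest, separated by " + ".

take 75025 (≤ 101883); 101883 − 75025 = 26858
take 17711 (≤ 26858); 26858 − 17711 = 9147
take 6765 (≤ 9147); 9147 − 6765 = 2382
take 1597 (≤ 2382); 2382 − 1597 = 785
take 610 (≤ 785); 785 − 610 = 175
take 144 (≤ 175); 175 − 144 = 31
take 21 (≤ 31); 31 − 21 = 10
take 8 (≤ 10); 10 − 8 = 2
take 2 (≤ 2); 2 − 2 = 0
So 101883 = 75025 + 17711 + 6765 + 1597 + 610 + 144 + 21 + 8 + 2, with no two terms consecutive in the sequence.

75025 + 17711 + 6765 + 1597 + 610 + 144 + 21 + 8 + 2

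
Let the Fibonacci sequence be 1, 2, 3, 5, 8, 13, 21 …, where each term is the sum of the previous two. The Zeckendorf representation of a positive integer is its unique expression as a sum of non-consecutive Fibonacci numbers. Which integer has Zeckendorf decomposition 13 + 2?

13 + 2 = 15.

15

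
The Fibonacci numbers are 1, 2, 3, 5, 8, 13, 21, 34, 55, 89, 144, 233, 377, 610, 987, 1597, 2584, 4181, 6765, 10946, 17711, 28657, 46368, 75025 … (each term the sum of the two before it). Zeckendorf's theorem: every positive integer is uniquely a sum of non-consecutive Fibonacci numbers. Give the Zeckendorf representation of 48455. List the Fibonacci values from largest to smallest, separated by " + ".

46368 + 1597 + 377 + 89 + 21 + 3

46368 ≤ 48455 < 75025, so take 46368; remainder 2087
1597 ≤ 2087 < 2584, so take 1597; remainder 490
377 ≤ 490 < 610, so take 377; remainder 113
89 ≤ 113 < 144, so take 89; remainder 24
21 ≤ 24 < 34, so take 21; remainder 3
3 ≤ 3 < 5, so take 3; remainder 0
So 48455 = 46368 + 1597 + 377 + 89 + 21 + 3, with no two terms consecutive in the sequence.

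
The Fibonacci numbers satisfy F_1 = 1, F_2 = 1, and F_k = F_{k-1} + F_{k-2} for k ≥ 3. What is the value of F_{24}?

Iterating the recurrence up to F_{18} = 2584 and F_{17} = 1597:
F_{19} = F_{18} + F_{17} = 2584 + 1597 = 4181
F_{20} = F_{19} + F_{18} = 4181 + 2584 = 6765
F_{21} = F_{20} + F_{19} = 6765 + 4181 = 10946
F_{22} = F_{21} + F_{20} = 10946 + 6765 = 17711
F_{23} = F_{22} + F_{21} = 17711 + 10946 = 28657
F_{24} = F_{23} + F_{22} = 28657 + 17711 = 46368

46368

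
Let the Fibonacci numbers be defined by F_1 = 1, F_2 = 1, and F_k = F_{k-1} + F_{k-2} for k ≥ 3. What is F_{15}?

Iterating the recurrence up to F_{11} = 89 and F_{10} = 55:
F_{12} = F_{11} + F_{10} = 89 + 55 = 144
F_{13} = F_{12} + F_{11} = 144 + 89 = 233
F_{14} = F_{13} + F_{12} = 233 + 144 = 377
F_{15} = F_{14} + F_{13} = 377 + 233 = 610

610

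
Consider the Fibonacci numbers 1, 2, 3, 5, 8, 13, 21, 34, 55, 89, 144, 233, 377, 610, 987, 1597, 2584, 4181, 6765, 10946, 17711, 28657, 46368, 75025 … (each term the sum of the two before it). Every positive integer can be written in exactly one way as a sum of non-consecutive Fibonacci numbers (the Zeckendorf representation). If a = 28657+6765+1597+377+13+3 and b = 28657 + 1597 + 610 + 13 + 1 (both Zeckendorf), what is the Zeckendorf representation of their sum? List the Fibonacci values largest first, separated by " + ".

The two numbers are 37412 and 30878, so their sum is 68290.
Repeatedly subtract the largest Fibonacci number that fits:
68290 − 46368 = 21922
21922 − 17711 = 4211
4211 − 4181 = 30
30 − 21 = 9
9 − 8 = 1
1 − 1 = 0

46368 + 17711 + 4181 + 21 + 8 + 1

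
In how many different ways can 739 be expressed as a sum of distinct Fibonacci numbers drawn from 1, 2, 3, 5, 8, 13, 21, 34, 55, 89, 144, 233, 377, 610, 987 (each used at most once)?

19

Starting from the Zeckendorf form and repeatedly splitting a term F_k into F_{k−1} + F_{k−2} (when neither is already used) reaches every representation.
739 = 610+89+34+5+1 = 610+89+34+3+2+1 = 610+89+21+13+5+1 = … (16 more), for 19 in all.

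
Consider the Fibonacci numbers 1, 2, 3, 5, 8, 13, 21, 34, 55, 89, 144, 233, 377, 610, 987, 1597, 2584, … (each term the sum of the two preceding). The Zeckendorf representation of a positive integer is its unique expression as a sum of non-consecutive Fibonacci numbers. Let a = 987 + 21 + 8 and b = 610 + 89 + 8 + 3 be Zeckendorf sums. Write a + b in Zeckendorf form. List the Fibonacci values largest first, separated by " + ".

1597 + 89 + 34 + 5 + 1

The two numbers are 1016 and 710, so their sum is 1726.
Greedily peel off the largest Fibonacci term at each step:
1726 − 1597 = 129
129 − 89 = 40
40 − 34 = 6
6 − 5 = 1
1 − 1 = 0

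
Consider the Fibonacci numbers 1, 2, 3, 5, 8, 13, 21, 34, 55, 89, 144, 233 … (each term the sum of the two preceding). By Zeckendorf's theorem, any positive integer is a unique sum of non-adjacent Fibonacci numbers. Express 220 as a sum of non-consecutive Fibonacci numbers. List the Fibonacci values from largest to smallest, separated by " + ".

144 + 55 + 21

220: greatest Fibonacci not exceeding it is 144, leaving 76
76: greatest Fibonacci not exceeding it is 55, leaving 21
21: greatest Fibonacci not exceeding it is 21, leaving 0
So 220 = 144 + 55 + 21, with no two terms consecutive in the sequence.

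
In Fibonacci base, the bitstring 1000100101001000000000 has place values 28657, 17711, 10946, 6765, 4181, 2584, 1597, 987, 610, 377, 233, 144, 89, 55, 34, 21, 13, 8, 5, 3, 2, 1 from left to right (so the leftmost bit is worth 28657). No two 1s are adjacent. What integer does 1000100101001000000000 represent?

Summing the place values of the 1 bits: 28657 + 4181 + 987 + 377 + 89 = 34291.

34291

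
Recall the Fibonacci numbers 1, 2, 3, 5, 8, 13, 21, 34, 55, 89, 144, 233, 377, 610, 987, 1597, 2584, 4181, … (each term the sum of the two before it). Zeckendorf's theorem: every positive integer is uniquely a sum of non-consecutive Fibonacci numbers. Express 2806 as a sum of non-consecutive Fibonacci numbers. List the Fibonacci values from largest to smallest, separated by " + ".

Repeatedly subtract the largest Fibonacci number that fits:
subtract 2584 from 2806: 222 remains
subtract 144 from 222: 78 remains
subtract 55 from 78: 23 remains
subtract 21 from 23: 2 remains
subtract 2 from 2: 0 remains
So 2806 = 2584 + 144 + 55 + 21 + 2, with no two terms consecutive in the sequence.

2584 + 144 + 55 + 21 + 2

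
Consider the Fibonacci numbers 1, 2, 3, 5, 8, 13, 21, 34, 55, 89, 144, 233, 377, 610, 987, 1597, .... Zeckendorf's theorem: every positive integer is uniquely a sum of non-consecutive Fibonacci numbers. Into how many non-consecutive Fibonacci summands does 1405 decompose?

5

Greedy algorithm:
1405 − 987 = 418
418 − 377 = 41
41 − 34 = 7
7 − 5 = 2
2 − 2 = 0
1405 = 987 + 377 + 34 + 5 + 2, which has 5 terms.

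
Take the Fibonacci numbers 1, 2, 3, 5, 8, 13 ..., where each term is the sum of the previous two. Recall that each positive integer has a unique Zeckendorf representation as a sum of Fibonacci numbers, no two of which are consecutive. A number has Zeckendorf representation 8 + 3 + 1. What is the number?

12

8 + 3 + 1 = 12.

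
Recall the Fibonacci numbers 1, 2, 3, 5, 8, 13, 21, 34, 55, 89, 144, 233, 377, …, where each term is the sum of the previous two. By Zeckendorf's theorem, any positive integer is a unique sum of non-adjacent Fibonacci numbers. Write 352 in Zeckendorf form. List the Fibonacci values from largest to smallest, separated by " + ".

233 + 89 + 21 + 8 + 1

Greedy algorithm:
subtract 233 from 352: 119 remains
subtract 89 from 119: 30 remains
subtract 21 from 30: 9 remains
subtract 8 from 9: 1 remains
subtract 1 from 1: 0 remains
So 352 = 233 + 89 + 21 + 8 + 1, with no two terms consecutive in the sequence.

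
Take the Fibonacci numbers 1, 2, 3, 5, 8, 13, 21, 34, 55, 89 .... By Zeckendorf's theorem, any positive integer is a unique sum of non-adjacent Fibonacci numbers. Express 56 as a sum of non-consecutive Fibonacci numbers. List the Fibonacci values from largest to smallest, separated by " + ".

Greedily peel off the largest Fibonacci term at each step:
56: greatest Fibonacci not exceeding it is 55, leaving 1
1: greatest Fibonacci not exceeding it is 1, leaving 0
So 56 = 55 + 1, with no two terms consecutive in the sequence.

55 + 1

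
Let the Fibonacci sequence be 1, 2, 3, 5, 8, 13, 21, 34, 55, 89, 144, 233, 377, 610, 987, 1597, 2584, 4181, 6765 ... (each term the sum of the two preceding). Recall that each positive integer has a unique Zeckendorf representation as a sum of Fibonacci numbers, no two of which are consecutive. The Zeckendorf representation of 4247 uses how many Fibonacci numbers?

Greedily peel off the largest Fibonacci term at each step:
4247: greatest Fibonacci not exceeding it is 4181, leaving 66
66: greatest Fibonacci not exceeding it is 55, leaving 11
11: greatest Fibonacci not exceeding it is 8, leaving 3
3: greatest Fibonacci not exceeding it is 3, leaving 0
4247 = 4181 + 55 + 8 + 3, which has 4 terms.

4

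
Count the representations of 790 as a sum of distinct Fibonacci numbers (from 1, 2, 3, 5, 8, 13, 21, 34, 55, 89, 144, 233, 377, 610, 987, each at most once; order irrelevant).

12

790 = 610+144+34+2 = 610+144+21+13+2 = 610+89+55+34+2 = 377+233+144+34+2 = … (8 more), for 12 in all.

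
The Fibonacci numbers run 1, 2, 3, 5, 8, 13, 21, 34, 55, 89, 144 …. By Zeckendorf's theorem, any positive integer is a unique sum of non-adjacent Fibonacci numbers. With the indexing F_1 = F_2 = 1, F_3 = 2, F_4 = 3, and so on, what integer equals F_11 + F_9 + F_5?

F_11 + F_9 + F_5 = 89 + 34 + 5 = 128.

128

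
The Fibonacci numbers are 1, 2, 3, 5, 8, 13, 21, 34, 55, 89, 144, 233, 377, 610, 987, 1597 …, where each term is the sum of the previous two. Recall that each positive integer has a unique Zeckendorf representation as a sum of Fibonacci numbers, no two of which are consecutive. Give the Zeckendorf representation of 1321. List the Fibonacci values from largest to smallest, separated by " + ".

1321 − 987 = 334
334 − 233 = 101
101 − 89 = 12
12 − 8 = 4
4 − 3 = 1
1 − 1 = 0
So 1321 = 987 + 233 + 89 + 8 + 3 + 1, with no two terms consecutive in the sequence.

987 + 233 + 89 + 8 + 3 + 1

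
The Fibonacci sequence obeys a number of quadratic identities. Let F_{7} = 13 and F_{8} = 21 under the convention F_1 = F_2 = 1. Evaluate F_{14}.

377

By the doubling identity F_{2k} = F_k(2F_{k+1} − F_k): F_{14} = 13·(2·21 − 13) = 13·29 = 377.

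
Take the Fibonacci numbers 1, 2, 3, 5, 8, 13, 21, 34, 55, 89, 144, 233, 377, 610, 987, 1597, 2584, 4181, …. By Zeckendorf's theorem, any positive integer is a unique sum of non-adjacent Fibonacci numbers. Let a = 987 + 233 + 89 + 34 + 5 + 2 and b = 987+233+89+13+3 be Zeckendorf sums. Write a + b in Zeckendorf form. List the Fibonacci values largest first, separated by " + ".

2584 + 89 + 2

The two numbers are 1350 and 1325, so their sum is 2675.
Repeatedly subtract the largest Fibonacci number that fits:
subtract 2584 from 2675: 91 remains
subtract 89 from 91: 2 remains
subtract 2 from 2: 0 remains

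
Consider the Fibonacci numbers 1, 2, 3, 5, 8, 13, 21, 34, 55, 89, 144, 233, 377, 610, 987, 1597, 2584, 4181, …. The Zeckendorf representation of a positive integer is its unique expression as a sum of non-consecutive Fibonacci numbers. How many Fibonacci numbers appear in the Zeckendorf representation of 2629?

4

subtract 2584 from 2629: 45 remains
subtract 34 from 45: 11 remains
subtract 8 from 11: 3 remains
subtract 3 from 3: 0 remains
2629 = 2584 + 34 + 8 + 3, which has 4 terms.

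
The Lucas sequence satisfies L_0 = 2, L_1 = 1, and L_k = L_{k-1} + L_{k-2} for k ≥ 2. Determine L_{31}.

Iterating the recurrence up to L_{23} = 64079 and L_{22} = 39603:
L_{24} = L_{23} + L_{22} = 64079 + 39603 = 103682
L_{25} = L_{24} + L_{23} = 103682 + 64079 = 167761
L_{26} = L_{25} + L_{24} = 167761 + 103682 = 271443
L_{27} = L_{26} + L_{25} = 271443 + 167761 = 439204
L_{28} = L_{27} + L_{26} = 439204 + 271443 = 710647
L_{29} = L_{28} + L_{27} = 710647 + 439204 = 1149851
L_{30} = L_{29} + L_{28} = 1149851 + 710647 = 1860498
L_{31} = L_{30} + L_{29} = 1860498 + 1149851 = 3010349

3010349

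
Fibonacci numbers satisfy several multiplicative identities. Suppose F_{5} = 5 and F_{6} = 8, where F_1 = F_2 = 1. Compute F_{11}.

By F_{2k+1} = F_k² + F_{k+1}²: F_{11} = 5² + 8² = 25 + 64 = 89.

89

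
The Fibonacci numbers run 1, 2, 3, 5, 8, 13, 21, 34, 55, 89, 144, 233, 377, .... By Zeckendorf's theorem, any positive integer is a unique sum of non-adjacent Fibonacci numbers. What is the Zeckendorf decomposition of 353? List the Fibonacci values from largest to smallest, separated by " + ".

Greedily peel off the largest Fibonacci term at each step:
take 233 (≤ 353); 353 − 233 = 120
take 89 (≤ 120); 120 − 89 = 31
take 21 (≤ 31); 31 − 21 = 10
take 8 (≤ 10); 10 − 8 = 2
take 2 (≤ 2); 2 − 2 = 0
So 353 = 233 + 89 + 21 + 8 + 2, with no two terms consecutive in the sequence.

233 + 89 + 21 + 8 + 2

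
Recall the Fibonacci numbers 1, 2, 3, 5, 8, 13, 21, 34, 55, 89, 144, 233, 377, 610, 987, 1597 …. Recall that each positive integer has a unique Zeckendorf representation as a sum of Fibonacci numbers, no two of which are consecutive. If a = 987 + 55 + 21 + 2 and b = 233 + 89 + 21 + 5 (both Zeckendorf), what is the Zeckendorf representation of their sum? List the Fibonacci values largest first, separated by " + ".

987 + 377 + 34 + 13 + 2

The two numbers are 1065 and 348, so their sum is 1413.
largest Fibonacci ≤ 1413 is 987; 1413 − 987 = 426
largest Fibonacci ≤ 426 is 377; 426 − 377 = 49
largest Fibonacci ≤ 49 is 34; 49 − 34 = 15
largest Fibonacci ≤ 15 is 13; 15 − 13 = 2
largest Fibonacci ≤ 2 is 2; 2 − 2 = 0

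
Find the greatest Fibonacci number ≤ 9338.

6765 ≤ 9338 < 10946, so the largest Fibonacci number not exceeding 9338 is 6765.

6765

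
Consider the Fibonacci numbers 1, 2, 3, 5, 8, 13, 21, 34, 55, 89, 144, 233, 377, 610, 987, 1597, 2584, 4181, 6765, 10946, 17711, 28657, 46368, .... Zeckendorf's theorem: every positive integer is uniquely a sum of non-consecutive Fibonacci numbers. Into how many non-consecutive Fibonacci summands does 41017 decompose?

take 28657 (≤ 41017); 41017 − 28657 = 12360
take 10946 (≤ 12360); 12360 − 10946 = 1414
take 987 (≤ 1414); 1414 − 987 = 427
take 377 (≤ 427); 427 − 377 = 50
take 34 (≤ 50); 50 − 34 = 16
take 13 (≤ 16); 16 − 13 = 3
take 3 (≤ 3); 3 − 3 = 0
41017 = 28657 + 10946 + 987 + 377 + 34 + 13 + 3, which has 7 terms.

7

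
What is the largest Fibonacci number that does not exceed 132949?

121393

121393 ≤ 132949 < 196418, so the largest Fibonacci number not exceeding 132949 is 121393.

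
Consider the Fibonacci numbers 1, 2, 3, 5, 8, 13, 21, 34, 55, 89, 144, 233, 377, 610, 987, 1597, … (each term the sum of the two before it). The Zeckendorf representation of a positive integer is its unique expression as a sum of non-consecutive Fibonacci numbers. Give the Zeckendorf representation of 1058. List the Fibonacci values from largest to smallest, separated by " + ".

largest Fibonacci ≤ 1058 is 987; 1058 − 987 = 71
largest Fibonacci ≤ 71 is 55; 71 − 55 = 16
largest Fibonacci ≤ 16 is 13; 16 − 13 = 3
largest Fibonacci ≤ 3 is 3; 3 − 3 = 0
So 1058 = 987 + 55 + 13 + 3, with no two terms consecutive in the sequence.

987 + 55 + 13 + 3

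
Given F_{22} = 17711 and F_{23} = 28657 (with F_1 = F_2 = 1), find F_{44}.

By the doubling identity F_{2k} = F_k(2F_{k+1} − F_k): F_{44} = 17711·(2·28657 − 17711) = 17711·39603 = 701408733.

701408733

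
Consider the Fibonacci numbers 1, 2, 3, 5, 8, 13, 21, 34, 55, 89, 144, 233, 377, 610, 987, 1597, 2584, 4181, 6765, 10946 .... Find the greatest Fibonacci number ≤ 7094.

6765 ≤ 7094 < 10946, so the largest Fibonacci number not exceeding 7094 is 6765.

6765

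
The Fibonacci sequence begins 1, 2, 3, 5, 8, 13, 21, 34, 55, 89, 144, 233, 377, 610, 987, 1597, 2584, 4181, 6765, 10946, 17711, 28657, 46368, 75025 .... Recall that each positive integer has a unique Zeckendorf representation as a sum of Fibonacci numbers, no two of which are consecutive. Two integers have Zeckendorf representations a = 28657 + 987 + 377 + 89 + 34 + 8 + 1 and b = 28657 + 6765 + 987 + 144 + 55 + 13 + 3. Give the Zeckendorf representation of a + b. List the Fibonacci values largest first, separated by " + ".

46368 + 17711 + 2584 + 89 + 21 + 3 + 1

The two numbers are 30153 and 36624, so their sum is 66777.
Repeatedly subtract the largest Fibonacci number that fits:
46368 ≤ 66777 < 75025, so take 46368; remainder 20409
17711 ≤ 20409 < 28657, so take 17711; remainder 2698
2584 ≤ 2698 < 4181, so take 2584; remainder 114
89 ≤ 114 < 144, so take 89; remainder 25
21 ≤ 25 < 34, so take 21; remainder 4
3 ≤ 4 < 5, so take 3; remainder 1
1 ≤ 1 < 2, so take 1; remainder 0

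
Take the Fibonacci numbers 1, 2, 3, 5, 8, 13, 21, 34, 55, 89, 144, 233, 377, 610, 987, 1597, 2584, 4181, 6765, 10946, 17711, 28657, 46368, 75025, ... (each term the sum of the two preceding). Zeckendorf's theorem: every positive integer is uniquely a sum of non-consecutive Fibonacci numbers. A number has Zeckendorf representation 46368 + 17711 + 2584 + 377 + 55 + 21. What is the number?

67116

46368 + 17711 + 2584 + 377 + 55 + 21 = 67116.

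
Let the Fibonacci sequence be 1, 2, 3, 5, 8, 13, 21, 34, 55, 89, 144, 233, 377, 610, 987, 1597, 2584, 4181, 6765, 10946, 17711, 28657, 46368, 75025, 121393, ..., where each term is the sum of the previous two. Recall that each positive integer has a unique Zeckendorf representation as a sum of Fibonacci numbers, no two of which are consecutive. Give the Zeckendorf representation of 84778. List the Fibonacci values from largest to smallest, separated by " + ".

largest Fibonacci ≤ 84778 is 75025; 84778 − 75025 = 9753
largest Fibonacci ≤ 9753 is 6765; 9753 − 6765 = 2988
largest Fibonacci ≤ 2988 is 2584; 2988 − 2584 = 404
largest Fibonacci ≤ 404 is 377; 404 − 377 = 27
largest Fibonacci ≤ 27 is 21; 27 − 21 = 6
largest Fibonacci ≤ 6 is 5; 6 − 5 = 1
largest Fibonacci ≤ 1 is 1; 1 − 1 = 0
So 84778 = 75025 + 6765 + 2584 + 377 + 21 + 5 + 1, with no two terms consecutive in the sequence.

75025 + 6765 + 2584 + 377 + 21 + 5 + 1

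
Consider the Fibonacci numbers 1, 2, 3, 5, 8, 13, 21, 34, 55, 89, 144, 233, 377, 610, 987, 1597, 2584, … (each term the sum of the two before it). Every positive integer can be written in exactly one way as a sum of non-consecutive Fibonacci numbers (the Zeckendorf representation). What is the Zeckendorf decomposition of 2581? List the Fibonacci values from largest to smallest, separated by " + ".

Greedily peel off the largest Fibonacci term at each step:
subtract 1597 from 2581: 984 remains
subtract 610 from 984: 374 remains
subtract 233 from 374: 141 remains
subtract 89 from 141: 52 remains
subtract 34 from 52: 18 remains
subtract 13 from 18: 5 remains
subtract 5 from 5: 0 remains
So 2581 = 1597 + 610 + 233 + 89 + 34 + 13 + 5, with no two terms consecutive in the sequence.

1597 + 610 + 233 + 89 + 34 + 13 + 5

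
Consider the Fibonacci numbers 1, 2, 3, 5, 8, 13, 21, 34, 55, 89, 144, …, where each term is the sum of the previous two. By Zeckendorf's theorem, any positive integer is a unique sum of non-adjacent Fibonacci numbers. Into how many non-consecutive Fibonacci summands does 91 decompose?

2

89 ≤ 91 < 144, so take 89; remainder 2
2 ≤ 2 < 3, so take 2; remainder 0
91 = 89 + 2, which has 2 terms.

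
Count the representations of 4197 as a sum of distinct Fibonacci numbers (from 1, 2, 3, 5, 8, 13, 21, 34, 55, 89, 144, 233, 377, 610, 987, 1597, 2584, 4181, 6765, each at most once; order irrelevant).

4197 = 4181+13+3 = 4181+13+2+1 = 4181+8+5+3 = … (23 more), for 26 in all.

26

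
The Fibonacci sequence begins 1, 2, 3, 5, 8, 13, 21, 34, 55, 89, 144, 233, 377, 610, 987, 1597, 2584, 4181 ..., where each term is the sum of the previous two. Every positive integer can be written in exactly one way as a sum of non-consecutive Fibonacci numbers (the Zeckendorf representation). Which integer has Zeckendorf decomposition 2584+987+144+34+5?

2584+987+144+34+5 = 3754.

3754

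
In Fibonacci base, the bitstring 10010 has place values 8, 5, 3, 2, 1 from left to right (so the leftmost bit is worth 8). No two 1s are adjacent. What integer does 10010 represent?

10

Summing the place values of the 1 bits: 8 + 2 = 10.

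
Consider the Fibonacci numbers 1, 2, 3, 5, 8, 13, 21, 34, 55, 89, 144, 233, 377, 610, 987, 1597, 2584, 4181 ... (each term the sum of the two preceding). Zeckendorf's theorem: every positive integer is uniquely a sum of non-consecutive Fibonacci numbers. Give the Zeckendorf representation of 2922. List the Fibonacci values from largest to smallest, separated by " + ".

2584 + 233 + 89 + 13 + 3

2922 − 2584 = 338
338 − 233 = 105
105 − 89 = 16
16 − 13 = 3
3 − 3 = 0
So 2922 = 2584 + 233 + 89 + 13 + 3, with no two terms consecutive in the sequence.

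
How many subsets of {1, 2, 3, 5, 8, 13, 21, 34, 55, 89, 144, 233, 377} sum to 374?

6

Starting from the Zeckendorf form and repeatedly splitting a term F_k into F_{k−1} + F_{k−2} (when neither is already used) reaches every representation.
374 = 233+89+34+13+5 = 233+89+34+13+3+2 = 233+89+34+8+5+3+2 = … (3 more), for 6 in all.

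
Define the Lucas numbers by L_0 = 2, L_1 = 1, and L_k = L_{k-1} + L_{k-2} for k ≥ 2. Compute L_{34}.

12752043

Iterating the recurrence up to L_{29} = 1149851 and L_{28} = 710647:
L_{30} = L_{29} + L_{28} = 1149851 + 710647 = 1860498
L_{31} = L_{30} + L_{29} = 1860498 + 1149851 = 3010349
L_{32} = L_{31} + L_{30} = 3010349 + 1860498 = 4870847
L_{33} = L_{32} + L_{31} = 4870847 + 3010349 = 7881196
L_{34} = L_{33} + L_{32} = 7881196 + 4870847 = 12752043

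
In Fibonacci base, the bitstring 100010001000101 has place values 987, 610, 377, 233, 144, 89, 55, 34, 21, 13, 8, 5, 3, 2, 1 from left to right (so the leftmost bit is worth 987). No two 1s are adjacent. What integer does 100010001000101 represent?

1156

Summing the place values of the 1 bits: 987 + 144 + 21 + 3 + 1 = 1156.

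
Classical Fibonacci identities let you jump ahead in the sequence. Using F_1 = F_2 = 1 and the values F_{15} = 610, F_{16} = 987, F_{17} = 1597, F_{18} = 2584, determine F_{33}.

3524578

By the addition formula F_{m+n} = F_m F_{n+1} + F_{m−1} F_n with m=18, n=15: F_{33} = 2584·987 + 1597·610 = 2550408 + 974170 = 3524578.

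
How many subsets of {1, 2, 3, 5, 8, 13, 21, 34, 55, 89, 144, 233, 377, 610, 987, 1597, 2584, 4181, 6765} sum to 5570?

Starting from the Zeckendorf form and repeatedly splitting a term F_k into F_{k−1} + F_{k−2} (when neither is already used) reaches every representation.
5570 = 4181+987+377+21+3+1 = 4181+987+377+13+8+3+1 = 4181+987+233+144+21+3+1 = … (21 more), for 24 in all.

24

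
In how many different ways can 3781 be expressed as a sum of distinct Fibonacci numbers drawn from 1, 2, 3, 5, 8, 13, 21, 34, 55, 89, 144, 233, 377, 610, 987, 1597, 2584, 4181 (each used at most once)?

Each representation comes from the Zeckendorf form by replacing some F_k with F_{k−1} + F_{k−2} where possible.
3781 = 2584+987+144+55+8+3 = 2584+987+144+55+8+2+1 = 2584+987+144+34+21+8+3 = 2584+610+377+144+55+8+3 = … (37 more), for 41 in all.

41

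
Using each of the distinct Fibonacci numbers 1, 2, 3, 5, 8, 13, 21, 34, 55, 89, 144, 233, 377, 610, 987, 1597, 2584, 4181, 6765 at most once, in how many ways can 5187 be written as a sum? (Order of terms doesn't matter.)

5187 = 4181+987+13+5+1 = 4181+987+13+3+2+1 = 4181+610+377+13+5+1 = 4181+987+8+5+3+2+1 = … (26 more), for 30 in all.

30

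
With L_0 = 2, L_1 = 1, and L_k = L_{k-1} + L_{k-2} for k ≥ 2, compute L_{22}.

Iterating the recurrence up to L_{16} = 2207 and L_{15} = 1364:
L_{17} = L_{16} + L_{15} = 2207 + 1364 = 3571
L_{18} = L_{17} + L_{16} = 3571 + 2207 = 5778
L_{19} = L_{18} + L_{17} = 5778 + 3571 = 9349
L_{20} = L_{19} + L_{18} = 9349 + 5778 = 15127
L_{21} = L_{20} + L_{19} = 15127 + 9349 = 24476
L_{22} = L_{21} + L_{20} = 24476 + 15127 = 39603

39603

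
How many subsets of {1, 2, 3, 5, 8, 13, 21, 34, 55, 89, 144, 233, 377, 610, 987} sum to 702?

Each representation comes from the Zeckendorf form by replacing some F_k with F_{k−1} + F_{k−2} where possible.
702 = 610+89+3 = 610+89+2+1 = 610+55+34+3 = 377+233+89+3 = 610+55+34+2+1 = … (17 more), for 22 in all.

22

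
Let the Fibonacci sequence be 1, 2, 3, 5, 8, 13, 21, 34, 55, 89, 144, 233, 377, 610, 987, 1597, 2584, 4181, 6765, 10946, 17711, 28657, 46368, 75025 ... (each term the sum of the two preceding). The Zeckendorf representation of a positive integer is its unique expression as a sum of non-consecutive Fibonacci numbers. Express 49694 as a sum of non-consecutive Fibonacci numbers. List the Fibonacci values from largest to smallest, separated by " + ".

46368 + 2584 + 610 + 89 + 34 + 8 + 1

46368 ≤ 49694 < 75025, so take 46368; remainder 3326
2584 ≤ 3326 < 4181, so take 2584; remainder 742
610 ≤ 742 < 987, so take 610; remainder 132
89 ≤ 132 < 144, so take 89; remainder 43
34 ≤ 43 < 55, so take 34; remainder 9
8 ≤ 9 < 13, so take 8; remainder 1
1 ≤ 1 < 2, so take 1; remainder 0
So 49694 = 46368 + 2584 + 610 + 89 + 34 + 8 + 1, with no two terms consecutive in the sequence.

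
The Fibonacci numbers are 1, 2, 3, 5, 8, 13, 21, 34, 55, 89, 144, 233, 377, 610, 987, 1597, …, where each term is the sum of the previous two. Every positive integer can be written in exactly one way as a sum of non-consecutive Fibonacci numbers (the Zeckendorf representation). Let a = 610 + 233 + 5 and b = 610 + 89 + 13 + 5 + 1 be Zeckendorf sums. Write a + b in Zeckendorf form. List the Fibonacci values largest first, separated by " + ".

The two numbers are 848 and 718, so their sum is 1566.
Greedy algorithm:
987 ≤ 1566 < 1597, so take 987; remainder 579
377 ≤ 579 < 610, so take 377; remainder 202
144 ≤ 202 < 233, so take 144; remainder 58
55 ≤ 58 < 89, so take 55; remainder 3
3 ≤ 3 < 5, so take 3; remainder 0

987 + 377 + 144 + 55 + 3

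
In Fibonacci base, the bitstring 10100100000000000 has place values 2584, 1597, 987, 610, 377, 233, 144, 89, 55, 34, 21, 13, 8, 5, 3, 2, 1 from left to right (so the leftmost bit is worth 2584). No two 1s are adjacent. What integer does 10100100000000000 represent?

3804

Summing the place values of the 1 bits: 2584 + 987 + 233 = 3804.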